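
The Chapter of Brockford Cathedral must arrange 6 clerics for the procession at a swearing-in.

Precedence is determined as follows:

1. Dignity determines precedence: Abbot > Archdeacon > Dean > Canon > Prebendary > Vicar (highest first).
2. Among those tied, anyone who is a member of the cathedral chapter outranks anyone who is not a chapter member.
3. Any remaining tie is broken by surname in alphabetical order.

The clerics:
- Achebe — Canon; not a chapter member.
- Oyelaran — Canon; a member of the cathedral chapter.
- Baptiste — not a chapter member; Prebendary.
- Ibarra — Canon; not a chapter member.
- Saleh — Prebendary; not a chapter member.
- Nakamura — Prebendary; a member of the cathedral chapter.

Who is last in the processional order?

Saleh

By dignity: Oyelaran, Achebe and Ibarra (Canon); then Nakamura, Baptiste and Saleh (Prebendary).
Among Oyelaran, Achebe and Ibarra, a member of the cathedral chapter before not a chapter member: Oyelaran (a member of the cathedral chapter) before Achebe and Ibarra (not a chapter member).
Among Achebe and Ibarra, alphabetically by surname: Achebe before Ibarra.
Among Nakamura, Baptiste and Saleh, a member of the cathedral chapter before not a chapter member: Nakamura (a member of the cathedral chapter) before Baptiste and Saleh (not a chapter member).
Among Baptiste and Saleh, alphabetically by surname: Baptiste before Saleh.
Order: Oyelaran, Achebe, Ibarra, Nakamura, Baptiste, Saleh.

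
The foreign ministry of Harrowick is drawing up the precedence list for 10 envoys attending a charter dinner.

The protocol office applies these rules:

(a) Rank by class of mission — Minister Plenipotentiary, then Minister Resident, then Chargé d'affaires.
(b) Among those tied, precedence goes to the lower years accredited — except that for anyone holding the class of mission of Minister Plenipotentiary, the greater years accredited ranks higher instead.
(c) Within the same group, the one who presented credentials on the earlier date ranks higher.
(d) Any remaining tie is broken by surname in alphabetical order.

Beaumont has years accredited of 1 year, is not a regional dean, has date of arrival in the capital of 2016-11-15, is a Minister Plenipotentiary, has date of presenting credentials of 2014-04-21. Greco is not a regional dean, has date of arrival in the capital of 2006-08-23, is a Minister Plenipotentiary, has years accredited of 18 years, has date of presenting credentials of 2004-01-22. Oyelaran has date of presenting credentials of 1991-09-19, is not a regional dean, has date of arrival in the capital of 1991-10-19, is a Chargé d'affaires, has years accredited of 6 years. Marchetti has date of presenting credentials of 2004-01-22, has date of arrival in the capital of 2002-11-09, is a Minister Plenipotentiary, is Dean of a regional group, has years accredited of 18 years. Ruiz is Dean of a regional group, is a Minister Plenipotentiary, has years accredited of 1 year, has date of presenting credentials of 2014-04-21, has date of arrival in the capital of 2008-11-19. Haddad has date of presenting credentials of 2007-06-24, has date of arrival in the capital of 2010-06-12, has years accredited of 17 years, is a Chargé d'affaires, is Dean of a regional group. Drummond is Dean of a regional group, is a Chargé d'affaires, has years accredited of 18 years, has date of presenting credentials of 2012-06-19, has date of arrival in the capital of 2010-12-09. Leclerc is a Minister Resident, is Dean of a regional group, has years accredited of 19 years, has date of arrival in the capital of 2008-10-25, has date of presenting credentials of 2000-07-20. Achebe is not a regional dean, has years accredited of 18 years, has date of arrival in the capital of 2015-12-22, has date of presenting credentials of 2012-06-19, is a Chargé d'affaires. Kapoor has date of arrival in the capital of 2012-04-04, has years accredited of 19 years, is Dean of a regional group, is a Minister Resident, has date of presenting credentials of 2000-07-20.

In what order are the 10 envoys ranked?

Greco, Marchetti, Beaumont, Ruiz, Kapoor, Leclerc, Oyelaran, Haddad, Achebe, Drummond

By class of mission: Greco, Marchetti, Beaumont and Ruiz (Minister Plenipotentiary); then Kapoor and Leclerc (Minister Resident); then Oyelaran, Haddad, Achebe and Drummond (Chargé d'affaires).
Among Greco, Marchetti, Beaumont and Ruiz, by years accredited (higher first) (reversed rule for this group): Greco and Marchetti (18 years) before Beaumont and Ruiz (1 year).
Greco and Marchetti both have date of presenting credentials 2004-01-22, so the next rule applies.
Among Greco and Marchetti, alphabetically by surname: Greco before Marchetti.
Beaumont and Ruiz both have date of presenting credentials 2014-04-21, so the next rule applies.
Among Beaumont and Ruiz, alphabetically by surname: Beaumont before Ruiz.
Kapoor and Leclerc both have years accredited 19 years, so the next rule applies.
Kapoor and Leclerc both have date of presenting credentials 2000-07-20, so the next rule applies.
Among Kapoor and Leclerc, alphabetically by surname: Kapoor before Leclerc.
Among Oyelaran, Haddad, Achebe and Drummond, by years accredited (lower first): Oyelaran (6 years) before Haddad (17 years) before Achebe and Drummond (18 years).
Achebe and Drummond both have date of presenting credentials 2012-06-19, so the next rule applies.
Among Achebe and Drummond, alphabetically by surname: Achebe before Drummond.
Full order: Greco, Marchetti, Beaumont, Ruiz, Kapoor, Leclerc, Oyelaran, Haddad, Achebe, Drummond.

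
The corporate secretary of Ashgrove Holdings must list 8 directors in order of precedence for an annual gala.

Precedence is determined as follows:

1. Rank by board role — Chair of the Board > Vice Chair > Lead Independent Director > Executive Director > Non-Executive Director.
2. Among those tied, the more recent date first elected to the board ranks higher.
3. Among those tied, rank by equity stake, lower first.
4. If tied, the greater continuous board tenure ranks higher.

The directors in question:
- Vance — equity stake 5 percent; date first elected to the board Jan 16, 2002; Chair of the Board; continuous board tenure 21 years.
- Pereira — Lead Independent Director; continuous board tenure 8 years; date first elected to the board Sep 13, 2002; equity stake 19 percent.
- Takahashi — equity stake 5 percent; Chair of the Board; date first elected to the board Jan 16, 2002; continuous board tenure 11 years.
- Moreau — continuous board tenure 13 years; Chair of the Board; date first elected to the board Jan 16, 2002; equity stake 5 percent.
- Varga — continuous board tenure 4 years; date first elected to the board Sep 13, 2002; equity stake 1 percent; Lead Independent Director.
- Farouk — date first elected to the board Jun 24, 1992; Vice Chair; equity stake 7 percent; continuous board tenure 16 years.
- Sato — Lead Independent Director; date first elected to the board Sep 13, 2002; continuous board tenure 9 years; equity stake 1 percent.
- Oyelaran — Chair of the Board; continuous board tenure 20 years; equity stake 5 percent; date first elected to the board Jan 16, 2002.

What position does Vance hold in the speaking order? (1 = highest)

By board role: Vance, Oyelaran, Moreau and Takahashi (Chair of the Board); then Farouk (Vice Chair); then Sato, Varga and Pereira (Lead Independent Director).
Vance, Oyelaran, Moreau and Takahashi all have date first elected to the board Jan 16, 2002, so the next rule applies.
Vance, Oyelaran, Moreau and Takahashi all have equity stake 5 percent, so the next rule applies.
Among Vance, Oyelaran, Moreau and Takahashi, by continuous board tenure (higher first): Vance (21 years) before Oyelaran (20 years) before Moreau (13 years) before Takahashi (11 years).
Sato, Varga and Pereira all have date first elected to the board Sep 13, 2002, so the next rule applies.
Among Sato, Varga and Pereira, by equity stake (lower first): Sato and Varga (1 percent) before Pereira (19 percent).
Among Sato and Varga, by continuous board tenure (higher first): Sato (9 years) before Varga (4 years).
Order: Vance, Oyelaran, Moreau, Takahashi, Farouk, Sato, Varga, Pereira. So position 1.

1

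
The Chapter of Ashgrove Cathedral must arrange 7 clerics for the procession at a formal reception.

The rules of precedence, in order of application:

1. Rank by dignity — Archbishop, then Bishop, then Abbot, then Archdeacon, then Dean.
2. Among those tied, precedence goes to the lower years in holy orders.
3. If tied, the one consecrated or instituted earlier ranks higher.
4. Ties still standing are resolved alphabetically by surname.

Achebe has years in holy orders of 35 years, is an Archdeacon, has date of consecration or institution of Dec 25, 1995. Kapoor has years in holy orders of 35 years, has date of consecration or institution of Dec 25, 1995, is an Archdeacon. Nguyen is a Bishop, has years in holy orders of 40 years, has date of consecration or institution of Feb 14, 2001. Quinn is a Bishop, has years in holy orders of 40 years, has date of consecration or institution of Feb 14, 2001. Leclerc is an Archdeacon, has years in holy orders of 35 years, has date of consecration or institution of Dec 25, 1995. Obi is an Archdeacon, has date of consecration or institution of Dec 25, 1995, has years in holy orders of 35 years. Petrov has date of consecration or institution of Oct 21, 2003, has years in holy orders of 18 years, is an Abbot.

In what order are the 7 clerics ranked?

By dignity: Nguyen and Quinn (Bishop); then Petrov (Abbot); then Achebe, Kapoor, Leclerc and Obi (Archdeacon).
Nguyen and Quinn both have years in holy orders 40 years, so the next rule applies.
Nguyen and Quinn both have date of consecration or institution Feb 14, 2001, so the next rule applies.
Among Nguyen and Quinn, alphabetically by surname: Nguyen before Quinn.
Achebe, Kapoor, Leclerc and Obi all have years in holy orders 35 years, so the next rule applies.
Achebe, Kapoor, Leclerc and Obi all have date of consecration or institution Dec 25, 1995, so the next rule applies.
Among Achebe, Kapoor, Leclerc and Obi, alphabetically by surname: Achebe before Kapoor before Leclerc before Obi.
Full order: Nguyen, Quinn, Petrov, Achebe, Kapoor, Leclerc, Obi.

Nguyen, Quinn, Petrov, Achebe, Kapoor, Leclerc, Obi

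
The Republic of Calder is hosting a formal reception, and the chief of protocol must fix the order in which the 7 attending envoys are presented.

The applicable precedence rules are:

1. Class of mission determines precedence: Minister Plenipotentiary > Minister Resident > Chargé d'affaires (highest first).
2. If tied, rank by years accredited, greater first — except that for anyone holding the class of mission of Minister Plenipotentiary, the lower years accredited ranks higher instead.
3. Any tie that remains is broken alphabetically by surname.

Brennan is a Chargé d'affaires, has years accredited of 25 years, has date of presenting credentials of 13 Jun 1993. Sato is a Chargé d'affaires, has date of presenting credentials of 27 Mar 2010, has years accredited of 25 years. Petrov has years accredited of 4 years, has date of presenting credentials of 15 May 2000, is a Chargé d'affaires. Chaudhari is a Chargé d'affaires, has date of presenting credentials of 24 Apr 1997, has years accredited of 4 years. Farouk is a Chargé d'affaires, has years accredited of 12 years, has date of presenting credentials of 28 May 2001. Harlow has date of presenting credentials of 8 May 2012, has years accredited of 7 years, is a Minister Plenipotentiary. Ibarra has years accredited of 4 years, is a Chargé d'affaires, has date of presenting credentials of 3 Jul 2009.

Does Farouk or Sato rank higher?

Sato

By class of mission: Harlow (Minister Plenipotentiary); then Brennan, Sato, Farouk, Chaudhari, Ibarra and Petrov (Chargé d'affaires).
Among Brennan, Sato, Farouk, Chaudhari, Ibarra and Petrov, by years accredited (higher first): Brennan and Sato (25 years) before Farouk (12 years) before Chaudhari, Ibarra and Petrov (4 years).
Among Brennan and Sato, alphabetically by surname: Brennan before Sato.
Among Chaudhari, Ibarra and Petrov, alphabetically by surname: Chaudhari before Ibarra before Petrov.
So Sato takes precedence.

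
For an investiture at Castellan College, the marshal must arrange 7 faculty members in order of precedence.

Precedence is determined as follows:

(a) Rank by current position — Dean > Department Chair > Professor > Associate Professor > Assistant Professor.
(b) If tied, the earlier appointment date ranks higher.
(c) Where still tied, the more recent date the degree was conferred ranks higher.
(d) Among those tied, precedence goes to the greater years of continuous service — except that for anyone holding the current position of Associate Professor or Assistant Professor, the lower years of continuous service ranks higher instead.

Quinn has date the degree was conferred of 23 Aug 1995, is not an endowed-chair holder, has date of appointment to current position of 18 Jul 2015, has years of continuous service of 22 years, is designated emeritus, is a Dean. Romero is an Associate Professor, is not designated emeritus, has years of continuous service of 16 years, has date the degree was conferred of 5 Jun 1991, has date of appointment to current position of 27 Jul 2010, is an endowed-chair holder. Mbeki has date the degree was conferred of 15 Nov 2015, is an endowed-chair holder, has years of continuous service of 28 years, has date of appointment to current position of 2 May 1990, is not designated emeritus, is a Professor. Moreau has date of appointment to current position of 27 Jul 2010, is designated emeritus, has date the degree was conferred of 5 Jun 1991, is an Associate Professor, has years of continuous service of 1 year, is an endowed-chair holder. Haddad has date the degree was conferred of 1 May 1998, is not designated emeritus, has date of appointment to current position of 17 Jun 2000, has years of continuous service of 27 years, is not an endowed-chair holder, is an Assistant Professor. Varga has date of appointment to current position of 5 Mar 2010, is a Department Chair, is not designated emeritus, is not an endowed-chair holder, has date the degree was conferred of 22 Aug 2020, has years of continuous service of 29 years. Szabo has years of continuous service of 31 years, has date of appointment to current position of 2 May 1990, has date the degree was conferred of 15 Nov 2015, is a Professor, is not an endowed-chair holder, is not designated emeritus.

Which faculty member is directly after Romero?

By current position: Quinn (Dean); then Varga (Department Chair); then Szabo and Mbeki (Professor); then Moreau and Romero (Associate Professor); then Haddad (Assistant Professor).
Szabo and Mbeki both have date of appointment to current position 2 May 1990, so the next rule applies.
Szabo and Mbeki both have date the degree was conferred 15 Nov 2015, so the next rule applies.
Among Szabo and Mbeki, by years of continuous service (higher first): Szabo (31 years) before Mbeki (28 years).
Moreau and Romero both have date of appointment to current position 27 Jul 2010, so the next rule applies.
Moreau and Romero both have date the degree was conferred 5 Jun 1991, so the next rule applies.
Among Moreau and Romero, by years of continuous service (lower first) (reversed rule for this group): Moreau (1 year) before Romero (16 years).
Order: Quinn, Varga, Szabo, Mbeki, Moreau, Romero, Haddad.

Haddad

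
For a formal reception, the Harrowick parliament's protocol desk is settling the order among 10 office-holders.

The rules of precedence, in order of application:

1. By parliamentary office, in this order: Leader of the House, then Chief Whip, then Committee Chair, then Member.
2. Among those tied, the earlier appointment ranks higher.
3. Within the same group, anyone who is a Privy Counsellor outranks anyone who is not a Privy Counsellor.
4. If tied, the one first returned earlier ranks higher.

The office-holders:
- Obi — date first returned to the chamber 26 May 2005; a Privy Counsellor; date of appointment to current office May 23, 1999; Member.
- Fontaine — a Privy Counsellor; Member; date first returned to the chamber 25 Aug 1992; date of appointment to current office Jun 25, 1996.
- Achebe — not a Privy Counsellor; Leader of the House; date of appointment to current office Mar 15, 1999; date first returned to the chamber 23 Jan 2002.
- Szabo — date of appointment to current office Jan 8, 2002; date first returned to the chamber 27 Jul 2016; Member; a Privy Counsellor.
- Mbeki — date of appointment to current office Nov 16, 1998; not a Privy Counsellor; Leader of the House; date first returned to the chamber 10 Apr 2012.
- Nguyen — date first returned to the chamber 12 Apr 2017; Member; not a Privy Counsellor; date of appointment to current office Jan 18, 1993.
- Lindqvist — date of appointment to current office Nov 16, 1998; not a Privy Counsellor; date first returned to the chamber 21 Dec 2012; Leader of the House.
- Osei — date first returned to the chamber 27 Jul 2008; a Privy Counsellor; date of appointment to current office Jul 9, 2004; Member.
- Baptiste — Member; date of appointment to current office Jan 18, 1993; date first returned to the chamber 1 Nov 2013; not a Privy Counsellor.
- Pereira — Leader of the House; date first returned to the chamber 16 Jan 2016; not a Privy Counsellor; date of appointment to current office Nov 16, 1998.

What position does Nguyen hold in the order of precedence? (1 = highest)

By parliamentary office: Mbeki, Lindqvist, Pereira and Achebe (Leader of the House); then Baptiste, Nguyen, Fontaine, Obi, Szabo and Osei (Member).
Among Mbeki, Lindqvist, Pereira and Achebe, by date of appointment to current office (earlier first): Mbeki, Lindqvist and Pereira (Nov 16, 1998) before Achebe (Mar 15, 1999).
Mbeki, Lindqvist and Pereira are each not a Privy Counsellor, so the next rule applies.
Among Mbeki, Lindqvist and Pereira, by date first returned to the chamber (earlier first): Mbeki (10 Apr 2012) before Lindqvist (21 Dec 2012) before Pereira (16 Jan 2016).
Among Baptiste, Nguyen, Fontaine, Obi, Szabo and Osei, by date of appointment to current office (earlier first): Baptiste and Nguyen (Jan 18, 1993) before Fontaine (Jun 25, 1996) before Obi (May 23, 1999) before Szabo (Jan 8, 2002) before Osei (Jul 9, 2004).
Baptiste and Nguyen are each not a Privy Counsellor, so the next rule applies.
Among Baptiste and Nguyen, by date first returned to the chamber (earlier first): Baptiste (1 Nov 2013) before Nguyen (12 Apr 2017).
Order: Mbeki, Lindqvist, Pereira, Achebe, Baptiste, Nguyen, Fontaine, Obi, Szabo, Osei. So position 6.

6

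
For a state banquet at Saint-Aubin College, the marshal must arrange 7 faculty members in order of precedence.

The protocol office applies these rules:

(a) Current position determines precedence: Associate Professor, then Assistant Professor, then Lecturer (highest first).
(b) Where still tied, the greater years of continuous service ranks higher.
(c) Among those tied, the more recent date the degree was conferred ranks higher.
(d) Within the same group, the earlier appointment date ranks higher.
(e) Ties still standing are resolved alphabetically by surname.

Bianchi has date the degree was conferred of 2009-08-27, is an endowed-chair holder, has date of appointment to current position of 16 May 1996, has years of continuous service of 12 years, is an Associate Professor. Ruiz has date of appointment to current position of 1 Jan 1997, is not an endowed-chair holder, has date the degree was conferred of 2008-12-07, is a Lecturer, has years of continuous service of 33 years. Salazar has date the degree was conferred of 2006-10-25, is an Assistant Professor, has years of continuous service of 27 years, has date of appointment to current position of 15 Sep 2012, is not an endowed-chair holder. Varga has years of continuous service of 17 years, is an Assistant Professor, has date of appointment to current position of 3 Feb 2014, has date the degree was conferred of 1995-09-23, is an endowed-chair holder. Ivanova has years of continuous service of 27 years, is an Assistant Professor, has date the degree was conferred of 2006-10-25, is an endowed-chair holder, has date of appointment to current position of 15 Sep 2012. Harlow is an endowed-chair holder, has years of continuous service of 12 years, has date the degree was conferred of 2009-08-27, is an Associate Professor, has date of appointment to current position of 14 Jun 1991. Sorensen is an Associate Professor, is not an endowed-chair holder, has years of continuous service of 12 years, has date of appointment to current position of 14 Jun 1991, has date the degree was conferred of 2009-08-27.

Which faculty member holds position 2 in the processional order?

Sorensen

By current position: Harlow, Sorensen and Bianchi (Associate Professor); then Ivanova, Salazar and Varga (Assistant Professor); then Ruiz (Lecturer).
Harlow, Sorensen and Bianchi all have years of continuous service 12 years, so the next rule applies.
Harlow, Sorensen and Bianchi all have date the degree was conferred 2009-08-27, so the next rule applies.
Among Harlow, Sorensen and Bianchi, by date of appointment to current position (earlier first): Harlow and Sorensen (14 Jun 1991) before Bianchi (16 May 1996).
Among Harlow and Sorensen, alphabetically by surname: Harlow before Sorensen.
Among Ivanova, Salazar and Varga, by years of continuous service (higher first): Ivanova and Salazar (27 years) before Varga (17 years).
Ivanova and Salazar both have date the degree was conferred 2006-10-25, so the next rule applies.
Ivanova and Salazar both have date of appointment to current position 15 Sep 2012, so the next rule applies.
Among Ivanova and Salazar, alphabetically by surname: Ivanova before Salazar.
Order: Harlow, Sorensen, Bianchi, Ivanova, Salazar, Varga, Ruiz.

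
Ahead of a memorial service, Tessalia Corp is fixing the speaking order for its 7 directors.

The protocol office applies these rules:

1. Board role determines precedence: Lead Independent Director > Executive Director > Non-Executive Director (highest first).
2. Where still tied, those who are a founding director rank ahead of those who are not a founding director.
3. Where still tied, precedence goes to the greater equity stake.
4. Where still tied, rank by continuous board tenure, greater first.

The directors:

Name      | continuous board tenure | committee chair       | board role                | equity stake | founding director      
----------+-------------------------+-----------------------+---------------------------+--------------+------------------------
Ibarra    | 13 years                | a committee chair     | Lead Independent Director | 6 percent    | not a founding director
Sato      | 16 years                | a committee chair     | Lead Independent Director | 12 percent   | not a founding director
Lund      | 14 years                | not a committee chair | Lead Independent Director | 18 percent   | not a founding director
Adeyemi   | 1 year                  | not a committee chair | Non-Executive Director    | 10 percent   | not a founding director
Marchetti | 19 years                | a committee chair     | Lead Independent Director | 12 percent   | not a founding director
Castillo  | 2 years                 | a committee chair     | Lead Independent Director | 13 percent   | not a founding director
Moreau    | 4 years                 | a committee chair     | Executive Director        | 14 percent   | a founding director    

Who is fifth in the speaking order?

By board role: Lund, Castillo, Marchetti, Sato and Ibarra (Lead Independent Director); then Moreau (Executive Director); then Adeyemi (Non-Executive Director).
Lund, Castillo, Marchetti, Sato and Ibarra are each not a founding director, so the next rule applies.
Among Lund, Castillo, Marchetti, Sato and Ibarra, by equity stake (higher first): Lund (18 percent) before Castillo (13 percent) before Marchetti and Sato (12 percent) before Ibarra (6 percent).
Among Marchetti and Sato, by continuous board tenure (higher first): Marchetti (19 years) before Sato (16 years).
Order: Lund, Castillo, Marchetti, Sato, Ibarra, Moreau, Adeyemi.

Ibarra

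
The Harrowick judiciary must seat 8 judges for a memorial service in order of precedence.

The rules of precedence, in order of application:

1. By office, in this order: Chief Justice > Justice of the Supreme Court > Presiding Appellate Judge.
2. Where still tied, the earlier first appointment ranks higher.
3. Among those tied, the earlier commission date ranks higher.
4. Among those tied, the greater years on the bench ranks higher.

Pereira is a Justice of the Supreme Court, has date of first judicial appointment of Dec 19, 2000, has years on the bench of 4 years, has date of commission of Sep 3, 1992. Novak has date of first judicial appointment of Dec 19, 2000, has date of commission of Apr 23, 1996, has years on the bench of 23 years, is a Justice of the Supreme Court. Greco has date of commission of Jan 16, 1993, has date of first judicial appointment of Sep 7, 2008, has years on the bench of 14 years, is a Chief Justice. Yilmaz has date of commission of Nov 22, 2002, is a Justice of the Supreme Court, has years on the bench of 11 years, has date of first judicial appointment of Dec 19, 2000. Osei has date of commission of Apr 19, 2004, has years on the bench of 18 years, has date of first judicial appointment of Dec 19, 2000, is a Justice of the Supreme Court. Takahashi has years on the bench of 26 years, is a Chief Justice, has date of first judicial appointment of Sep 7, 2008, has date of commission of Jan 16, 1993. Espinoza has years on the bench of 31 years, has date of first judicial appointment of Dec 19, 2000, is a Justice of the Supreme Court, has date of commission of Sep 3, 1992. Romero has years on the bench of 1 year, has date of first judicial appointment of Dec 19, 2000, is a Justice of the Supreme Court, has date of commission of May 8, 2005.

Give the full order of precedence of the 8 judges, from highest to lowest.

By office: Takahashi and Greco (Chief Justice); then Espinoza, Pereira, Novak, Yilmaz, Osei and Romero (Justice of the Supreme Court).
Takahashi and Greco both have date of first judicial appointment Sep 7, 2008, so the next rule applies.
Takahashi and Greco both have date of commission Jan 16, 1993, so the next rule applies.
Among Takahashi and Greco, by years on the bench (higher first): Takahashi (26 years) before Greco (14 years).
Espinoza, Pereira, Novak, Yilmaz, Osei and Romero all have date of first judicial appointment Dec 19, 2000, so the next rule applies.
Among Espinoza, Pereira, Novak, Yilmaz, Osei and Romero, by date of commission (earlier first): Espinoza and Pereira (Sep 3, 1992) before Novak (Apr 23, 1996) before Yilmaz (Nov 22, 2002) before Osei (Apr 19, 2004) before Romero (May 8, 2005).
Among Espinoza and Pereira, by years on the bench (higher first): Espinoza (31 years) before Pereira (4 years).
Full order: Takahashi, Greco, Espinoza, Pereira, Novak, Yilmaz, Osei, Romero.

Takahashi, Greco, Espinoza, Pereira, Novak, Yilmaz, Osei, Romero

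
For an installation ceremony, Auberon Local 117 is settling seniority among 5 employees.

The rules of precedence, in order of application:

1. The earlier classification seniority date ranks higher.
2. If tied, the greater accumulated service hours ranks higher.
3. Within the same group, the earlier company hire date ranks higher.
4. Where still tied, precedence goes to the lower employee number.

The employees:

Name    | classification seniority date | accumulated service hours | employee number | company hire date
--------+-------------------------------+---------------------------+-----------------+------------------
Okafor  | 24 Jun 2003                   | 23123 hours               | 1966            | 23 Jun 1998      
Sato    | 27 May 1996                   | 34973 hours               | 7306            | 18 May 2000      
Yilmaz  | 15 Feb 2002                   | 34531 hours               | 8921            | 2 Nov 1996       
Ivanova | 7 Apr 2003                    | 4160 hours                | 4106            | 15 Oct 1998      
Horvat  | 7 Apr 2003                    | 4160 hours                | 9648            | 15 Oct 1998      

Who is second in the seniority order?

Yilmaz

By classification seniority date (earlier first): Sato (27 May 1996); then Yilmaz (15 Feb 2002); then Ivanova and Horvat (both 7 Apr 2003); then Okafor (24 Jun 2003).
Ivanova and Horvat both have accumulated service hours 4160 hours, so the next rule applies.
Ivanova and Horvat both have company hire date 15 Oct 1998, so the next rule applies.
Among Ivanova and Horvat, by employee number (lower first): Ivanova (4106) before Horvat (9648).
Order: Sato, Yilmaz, Ivanova, Horvat, Okafor.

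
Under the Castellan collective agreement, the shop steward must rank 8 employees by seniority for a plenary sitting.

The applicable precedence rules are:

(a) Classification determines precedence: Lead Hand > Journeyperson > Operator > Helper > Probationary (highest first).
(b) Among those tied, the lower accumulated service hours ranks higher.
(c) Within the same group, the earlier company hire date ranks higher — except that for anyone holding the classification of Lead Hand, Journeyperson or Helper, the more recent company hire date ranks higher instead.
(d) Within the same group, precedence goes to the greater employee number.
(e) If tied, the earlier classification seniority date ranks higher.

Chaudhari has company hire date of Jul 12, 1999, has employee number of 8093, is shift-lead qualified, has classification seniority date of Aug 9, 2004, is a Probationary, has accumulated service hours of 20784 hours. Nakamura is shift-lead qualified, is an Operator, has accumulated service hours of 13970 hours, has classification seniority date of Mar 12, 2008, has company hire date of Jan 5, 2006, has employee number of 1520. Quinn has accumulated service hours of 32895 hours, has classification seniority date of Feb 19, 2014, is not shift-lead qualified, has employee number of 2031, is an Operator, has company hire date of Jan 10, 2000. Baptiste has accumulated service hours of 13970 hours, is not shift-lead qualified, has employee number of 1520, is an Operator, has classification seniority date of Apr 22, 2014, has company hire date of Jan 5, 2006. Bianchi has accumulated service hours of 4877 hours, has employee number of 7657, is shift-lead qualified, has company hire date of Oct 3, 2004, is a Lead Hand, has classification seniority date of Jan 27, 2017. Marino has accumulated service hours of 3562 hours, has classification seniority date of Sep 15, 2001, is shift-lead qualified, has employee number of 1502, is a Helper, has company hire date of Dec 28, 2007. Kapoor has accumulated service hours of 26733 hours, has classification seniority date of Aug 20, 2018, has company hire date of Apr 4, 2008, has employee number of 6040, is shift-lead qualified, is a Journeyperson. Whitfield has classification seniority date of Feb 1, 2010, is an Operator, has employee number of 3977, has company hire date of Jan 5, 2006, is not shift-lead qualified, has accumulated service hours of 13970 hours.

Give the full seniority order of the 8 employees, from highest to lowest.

By classification: Bianchi (Lead Hand); then Kapoor (Journeyperson); then Whitfield, Nakamura, Baptiste and Quinn (Operator); then Marino (Helper); then Chaudhari (Probationary).
Among Whitfield, Nakamura, Baptiste and Quinn, by accumulated service hours (lower first): Whitfield, Nakamura and Baptiste (13970 hours) before Quinn (32895 hours).
Whitfield, Nakamura and Baptiste all have company hire date Jan 5, 2006, so the next rule applies.
Among Whitfield, Nakamura and Baptiste, by employee number (higher first): Whitfield (3977) before Nakamura and Baptiste (1520).
Among Nakamura and Baptiste, by classification seniority date (earlier first): Nakamura (Mar 12, 2008) before Baptiste (Apr 22, 2014).
Full order: Bianchi, Kapoor, Whitfield, Nakamura, Baptiste, Quinn, Marino, Chaudhari.

Bianchi, Kapoor, Whitfield, Nakamura, Baptiste, Quinn, Marino, Chaudhari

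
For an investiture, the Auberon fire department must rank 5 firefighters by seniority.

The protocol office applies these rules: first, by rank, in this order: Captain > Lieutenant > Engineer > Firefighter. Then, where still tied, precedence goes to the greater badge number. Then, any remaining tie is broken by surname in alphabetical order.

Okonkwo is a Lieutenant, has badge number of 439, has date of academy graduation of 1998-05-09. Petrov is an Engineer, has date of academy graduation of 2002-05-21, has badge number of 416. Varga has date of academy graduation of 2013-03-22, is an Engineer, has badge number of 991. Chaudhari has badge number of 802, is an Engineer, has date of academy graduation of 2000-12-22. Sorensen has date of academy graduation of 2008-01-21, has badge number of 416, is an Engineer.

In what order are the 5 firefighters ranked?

By rank: Okonkwo (Lieutenant); then Varga, Chaudhari, Petrov and Sorensen (Engineer).
Among Varga, Chaudhari, Petrov and Sorensen, by badge number (higher first): Varga (991) before Chaudhari (802) before Petrov and Sorensen (416).
Among Petrov and Sorensen, alphabetically by surname: Petrov before Sorensen.
Full order: Okonkwo, Varga, Chaudhari, Petrov, Sorensen.

Okonkwo, Varga, Chaudhari, Petrov, Sorensen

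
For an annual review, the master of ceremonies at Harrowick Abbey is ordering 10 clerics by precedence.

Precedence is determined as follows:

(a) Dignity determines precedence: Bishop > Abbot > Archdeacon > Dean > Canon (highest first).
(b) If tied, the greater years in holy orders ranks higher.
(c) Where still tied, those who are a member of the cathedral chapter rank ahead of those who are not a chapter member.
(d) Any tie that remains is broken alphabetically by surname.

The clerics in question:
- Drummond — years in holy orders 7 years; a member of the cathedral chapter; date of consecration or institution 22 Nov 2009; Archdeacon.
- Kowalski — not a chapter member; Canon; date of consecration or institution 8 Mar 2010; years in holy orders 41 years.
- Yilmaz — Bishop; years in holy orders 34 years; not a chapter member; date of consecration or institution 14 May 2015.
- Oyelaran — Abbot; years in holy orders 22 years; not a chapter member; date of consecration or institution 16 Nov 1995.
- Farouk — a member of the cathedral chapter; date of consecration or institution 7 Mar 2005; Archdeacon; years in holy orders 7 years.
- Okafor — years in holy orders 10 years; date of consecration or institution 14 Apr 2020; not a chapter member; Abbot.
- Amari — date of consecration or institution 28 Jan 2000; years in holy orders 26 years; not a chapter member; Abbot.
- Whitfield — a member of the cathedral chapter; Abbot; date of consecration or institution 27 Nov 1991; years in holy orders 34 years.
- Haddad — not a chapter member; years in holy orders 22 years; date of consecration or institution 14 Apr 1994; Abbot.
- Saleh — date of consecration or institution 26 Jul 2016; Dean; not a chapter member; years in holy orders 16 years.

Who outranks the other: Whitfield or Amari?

By dignity: Yilmaz (Bishop); then Whitfield, Amari, Haddad, Oyelaran and Okafor (Abbot); then Drummond and Farouk (Archdeacon); then Saleh (Dean); then Kowalski (Canon).
Among Whitfield, Amari, Haddad, Oyelaran and Okafor, by years in holy orders (higher first): Whitfield (34 years) before Amari (26 years) before Haddad and Oyelaran (22 years) before Okafor (10 years).
Haddad and Oyelaran are each not a chapter member, so the next rule applies.
Among Haddad and Oyelaran, alphabetically by surname: Haddad before Oyelaran.
Drummond and Farouk both have years in holy orders 7 years, so the next rule applies.
Drummond and Farouk are each a member of the cathedral chapter, so the next rule applies.
Among Drummond and Farouk, alphabetically by surname: Drummond before Farouk.
So Whitfield takes precedence.

Whitfield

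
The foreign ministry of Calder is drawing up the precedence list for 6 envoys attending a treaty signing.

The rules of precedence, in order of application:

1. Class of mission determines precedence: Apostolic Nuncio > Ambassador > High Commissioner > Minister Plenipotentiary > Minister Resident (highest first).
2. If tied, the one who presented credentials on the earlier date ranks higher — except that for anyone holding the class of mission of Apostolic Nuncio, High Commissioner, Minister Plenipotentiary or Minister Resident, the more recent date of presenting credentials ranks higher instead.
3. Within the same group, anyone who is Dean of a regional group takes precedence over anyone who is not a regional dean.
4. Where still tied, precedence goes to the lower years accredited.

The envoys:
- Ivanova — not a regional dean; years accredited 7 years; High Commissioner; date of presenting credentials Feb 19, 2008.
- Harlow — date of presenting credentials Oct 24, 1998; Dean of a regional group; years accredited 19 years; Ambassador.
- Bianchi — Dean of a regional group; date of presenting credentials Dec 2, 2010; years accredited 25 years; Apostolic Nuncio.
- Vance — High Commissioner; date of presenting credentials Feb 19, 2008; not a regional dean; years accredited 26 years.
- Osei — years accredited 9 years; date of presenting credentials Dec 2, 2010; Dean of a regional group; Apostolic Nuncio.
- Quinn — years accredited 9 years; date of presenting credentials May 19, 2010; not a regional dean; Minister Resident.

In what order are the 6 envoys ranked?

Osei, Bianchi, Harlow, Ivanova, Vance, Quinn

By class of mission: Osei and Bianchi (Apostolic Nuncio); then Harlow (Ambassador); then Ivanova and Vance (High Commissioner); then Quinn (Minister Resident).
Osei and Bianchi both have date of presenting credentials Dec 2, 2010, so the next rule applies.
Osei and Bianchi are each Dean of a regional group, so the next rule applies.
Among Osei and Bianchi, by years accredited (lower first): Osei (9 years) before Bianchi (25 years).
Ivanova and Vance both have date of presenting credentials Feb 19, 2008, so the next rule applies.
Ivanova and Vance are each not a regional dean, so the next rule applies.
Among Ivanova and Vance, by years accredited (lower first): Ivanova (7 years) before Vance (26 years).
Full order: Osei, Bianchi, Harlow, Ivanova, Vance, Quinn.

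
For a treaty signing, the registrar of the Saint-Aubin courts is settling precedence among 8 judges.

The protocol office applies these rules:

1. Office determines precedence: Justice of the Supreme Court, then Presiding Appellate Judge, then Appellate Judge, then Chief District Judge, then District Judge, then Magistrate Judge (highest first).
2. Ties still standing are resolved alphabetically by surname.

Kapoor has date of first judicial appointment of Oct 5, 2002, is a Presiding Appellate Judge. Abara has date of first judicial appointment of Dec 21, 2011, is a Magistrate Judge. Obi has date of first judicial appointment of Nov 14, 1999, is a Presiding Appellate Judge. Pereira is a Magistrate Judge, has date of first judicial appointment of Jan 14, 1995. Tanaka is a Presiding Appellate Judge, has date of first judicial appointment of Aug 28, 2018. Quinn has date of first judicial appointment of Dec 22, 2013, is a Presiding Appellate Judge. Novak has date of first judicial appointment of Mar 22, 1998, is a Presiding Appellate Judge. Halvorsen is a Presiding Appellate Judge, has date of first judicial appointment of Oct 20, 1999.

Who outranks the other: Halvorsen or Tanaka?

By office: Halvorsen, Kapoor, Novak, Obi, Quinn and Tanaka (Presiding Appellate Judge); then Abara and Pereira (Magistrate Judge).
Among Halvorsen, Kapoor, Novak, Obi, Quinn and Tanaka, alphabetically by surname: Halvorsen before Kapoor before Novak before Obi before Quinn before Tanaka.
Among Abara and Pereira, alphabetically by surname: Abara before Pereira.
So Halvorsen takes precedence.

Halvorsen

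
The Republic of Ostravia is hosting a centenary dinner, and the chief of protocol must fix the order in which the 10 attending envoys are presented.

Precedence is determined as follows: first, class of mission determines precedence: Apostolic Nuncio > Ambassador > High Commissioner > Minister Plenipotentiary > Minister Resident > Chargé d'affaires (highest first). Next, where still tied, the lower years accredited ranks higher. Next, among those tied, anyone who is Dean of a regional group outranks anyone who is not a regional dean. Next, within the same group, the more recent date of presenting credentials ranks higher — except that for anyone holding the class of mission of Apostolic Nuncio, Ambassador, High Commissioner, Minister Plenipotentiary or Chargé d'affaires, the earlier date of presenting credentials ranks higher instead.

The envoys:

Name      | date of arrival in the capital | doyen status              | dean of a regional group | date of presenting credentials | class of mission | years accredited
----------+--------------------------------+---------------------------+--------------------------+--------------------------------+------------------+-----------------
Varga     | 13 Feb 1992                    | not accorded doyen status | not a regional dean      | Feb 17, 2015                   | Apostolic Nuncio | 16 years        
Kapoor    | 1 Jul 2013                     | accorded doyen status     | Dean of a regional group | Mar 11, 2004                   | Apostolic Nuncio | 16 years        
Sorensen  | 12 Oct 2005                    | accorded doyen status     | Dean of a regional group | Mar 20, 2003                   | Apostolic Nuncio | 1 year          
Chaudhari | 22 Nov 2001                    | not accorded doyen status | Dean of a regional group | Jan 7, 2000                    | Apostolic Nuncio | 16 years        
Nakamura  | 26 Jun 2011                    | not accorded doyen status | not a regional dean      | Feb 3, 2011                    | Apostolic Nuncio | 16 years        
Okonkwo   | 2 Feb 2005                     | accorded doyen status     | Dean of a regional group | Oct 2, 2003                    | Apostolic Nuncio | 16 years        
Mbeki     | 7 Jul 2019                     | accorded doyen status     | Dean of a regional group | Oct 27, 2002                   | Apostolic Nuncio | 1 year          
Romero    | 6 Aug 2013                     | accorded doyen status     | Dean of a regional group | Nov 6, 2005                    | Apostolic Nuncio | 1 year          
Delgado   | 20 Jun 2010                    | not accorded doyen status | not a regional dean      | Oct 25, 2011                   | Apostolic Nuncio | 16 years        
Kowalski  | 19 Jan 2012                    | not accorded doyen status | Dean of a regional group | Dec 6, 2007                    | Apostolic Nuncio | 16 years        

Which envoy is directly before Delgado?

Nakamura

By class of mission: Mbeki, Sorensen, Romero, Chaudhari, Okonkwo, Kapoor, Kowalski, Nakamura, Delgado and Varga (Apostolic Nuncio).
Among Mbeki, Sorensen, Romero, Chaudhari, Okonkwo, Kapoor, Kowalski, Nakamura, Delgado and Varga, by years accredited (lower first): Mbeki, Sorensen and Romero (1 year) before Chaudhari, Okonkwo, Kapoor, Kowalski, Nakamura, Delgado and Varga (16 years).
Mbeki, Sorensen and Romero are each Dean of a regional group, so the next rule applies.
Among Mbeki, Sorensen and Romero, by date of presenting credentials (earlier first) (reversed rule for this group): Mbeki (Oct 27, 2002) before Sorensen (Mar 20, 2003) before Romero (Nov 6, 2005).
Among Chaudhari, Okonkwo, Kapoor, Kowalski, Nakamura, Delgado and Varga, Dean of a regional group before not a regional dean: Chaudhari, Okonkwo, Kapoor and Kowalski (Dean of a regional group) before Nakamura, Delgado and Varga (not a regional dean).
Among Chaudhari, Okonkwo, Kapoor and Kowalski, by date of presenting credentials (earlier first) (reversed rule for this group): Chaudhari (Jan 7, 2000) before Okonkwo (Oct 2, 2003) before Kapoor (Mar 11, 2004) before Kowalski (Dec 6, 2007).
Among Nakamura, Delgado and Varga, by date of presenting credentials (earlier first) (reversed rule for this group): Nakamura (Feb 3, 2011) before Delgado (Oct 25, 2011) before Varga (Feb 17, 2015).
Order: Mbeki, Sorensen, Romero, Chaudhari, Okonkwo, Kapoor, Kowalski, Nakamura, Delgado, Varga.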